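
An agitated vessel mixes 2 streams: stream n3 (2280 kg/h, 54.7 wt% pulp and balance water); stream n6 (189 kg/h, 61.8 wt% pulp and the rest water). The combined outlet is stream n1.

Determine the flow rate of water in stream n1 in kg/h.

1105 kg/h

water out = water in = 2280×0.453 + 189×0.382 = 1105 kg/h.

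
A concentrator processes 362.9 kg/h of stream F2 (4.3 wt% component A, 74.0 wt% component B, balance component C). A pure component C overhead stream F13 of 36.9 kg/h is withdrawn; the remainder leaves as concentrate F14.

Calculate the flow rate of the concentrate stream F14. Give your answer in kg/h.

326 kg/h

Concentrate = 362.9 − 36.9 = 326 kg/h.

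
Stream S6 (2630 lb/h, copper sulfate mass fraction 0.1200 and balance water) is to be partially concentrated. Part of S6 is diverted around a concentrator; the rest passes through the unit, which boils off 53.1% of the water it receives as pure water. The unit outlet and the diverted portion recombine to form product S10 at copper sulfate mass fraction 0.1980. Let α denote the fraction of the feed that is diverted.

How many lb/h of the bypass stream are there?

412.8 lb/h

All 2630×0.120 = 315.6 lb/h of copper sulfate reaches S10, so S10 = 315.6/0.198 = 1593.9 lb/h and vapour = 1036.1 lb/h.
The evaporator receives (1−α)·2630 of feed at 0.880 water and removes 0.531 of that water:
0.531×0.880×(1−α)×2630 = 1036.1
(1−α) = 1036.1/1228.9 = 0.8430;  α = 0.1570.
Bypass flow = 0.1570×2630 = 412.78 lb/h.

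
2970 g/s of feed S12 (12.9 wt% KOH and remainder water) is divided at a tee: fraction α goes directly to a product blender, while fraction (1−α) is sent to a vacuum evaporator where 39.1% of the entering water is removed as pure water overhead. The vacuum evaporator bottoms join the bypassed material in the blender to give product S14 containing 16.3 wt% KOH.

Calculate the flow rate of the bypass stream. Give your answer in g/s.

All 2970×0.129 = 383.13 g/s of KOH reaches S14, so S14 = 383.13/0.163 = 2350.5 g/s and vapour = 619.51 g/s.
The evaporator receives (1−α)·2970 of feed at 0.871 water and removes 0.391 of that water:
0.391×0.871×(1−α)×2970 = 619.51
(1−α) = 619.51/1011.5 = 0.6125;  α = 0.3875.
Bypass flow = 0.3875×2970 = 1150.9 g/s.

1151 g/s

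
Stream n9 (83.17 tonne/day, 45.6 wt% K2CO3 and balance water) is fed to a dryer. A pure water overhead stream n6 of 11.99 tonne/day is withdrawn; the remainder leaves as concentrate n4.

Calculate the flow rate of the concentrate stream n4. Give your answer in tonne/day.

Concentrate = 83.17 − 11.99 = 71.18 tonne/day.

71.18 tonne/day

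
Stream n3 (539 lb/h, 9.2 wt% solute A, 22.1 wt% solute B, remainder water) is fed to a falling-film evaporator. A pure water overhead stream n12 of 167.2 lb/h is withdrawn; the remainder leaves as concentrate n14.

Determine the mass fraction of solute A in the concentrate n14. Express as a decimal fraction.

0.133

solute A is not removed: 539×0.092 = 49.588 lb/h of solute A enters n14.
Concentrate = 539 − 167.2 = 371.8 lb/h.
Mass fraction = 49.588/371.8 = 0.133.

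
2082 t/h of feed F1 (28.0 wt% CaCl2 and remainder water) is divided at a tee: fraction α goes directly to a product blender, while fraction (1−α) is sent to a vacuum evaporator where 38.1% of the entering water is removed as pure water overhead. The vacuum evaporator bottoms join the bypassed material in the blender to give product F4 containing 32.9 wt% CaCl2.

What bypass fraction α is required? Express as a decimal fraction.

0.457

All 2082×0.280 = 582.96 t/h of CaCl2 reaches F4, so F4 = 582.96/0.329 = 1771.9 t/h and vapour = 310.09 t/h.
The evaporator receives (1−α)·2082 of feed at 0.720 water and removes 0.381 of that water:
0.381×0.720×(1−α)×2082 = 310.09
(1−α) = 310.09/571.13 = 0.5429;  α = 0.4571.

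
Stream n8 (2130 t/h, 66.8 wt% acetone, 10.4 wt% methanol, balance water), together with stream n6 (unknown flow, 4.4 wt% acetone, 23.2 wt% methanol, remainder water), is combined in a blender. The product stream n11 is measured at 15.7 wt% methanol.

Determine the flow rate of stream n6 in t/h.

1505 t/h

Let n6 be the unknown flow. Total out = 2130 + n6.
methanol balance: 221.52 + 0.232·n6 = 0.157·(2130 + n6)
(0.232 − 0.157)·n6 = 0.157×2130 − 221.52 = 112.89
n6 = 112.89 / 0.075 = 1505.2 t/h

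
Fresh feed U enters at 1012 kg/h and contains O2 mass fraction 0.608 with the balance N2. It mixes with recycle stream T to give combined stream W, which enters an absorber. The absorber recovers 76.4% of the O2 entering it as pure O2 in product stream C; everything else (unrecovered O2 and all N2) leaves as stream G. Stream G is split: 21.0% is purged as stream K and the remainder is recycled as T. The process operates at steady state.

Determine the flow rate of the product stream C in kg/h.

577.8 kg/h

O2 in W: m_A = 1012×0.608 + (1−0.210)·(1−0.764)·m_A, so m_A = 615.3/0.8136 = 756.3 kg/h.
Product C = 0.764×756.3 = 577.81 kg/h.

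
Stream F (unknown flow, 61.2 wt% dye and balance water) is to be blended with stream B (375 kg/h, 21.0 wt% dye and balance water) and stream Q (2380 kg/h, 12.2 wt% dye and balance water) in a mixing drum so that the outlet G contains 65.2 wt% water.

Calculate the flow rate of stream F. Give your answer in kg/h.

Let F be the unknown flow. Total out = 2755 + F.
water balance: 2385.9 + 0.388·F = 0.652·(2755 + F)
(0.388 − 0.652)·F = 0.652×2755 − 2385.9 = -589.63
F = -589.63 / -0.264 = 2233.4 kg/h

2233 kg/h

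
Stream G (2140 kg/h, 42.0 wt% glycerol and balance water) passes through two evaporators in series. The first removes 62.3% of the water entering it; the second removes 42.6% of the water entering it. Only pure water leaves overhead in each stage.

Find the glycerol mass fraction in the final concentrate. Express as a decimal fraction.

water in feed = 2140×0.580 = 1241.2 kg/h.
After stage 1: water left = (1−0.623)×1241.2 = 467.93; stream total = 1366.7 kg/h.
After stage 2: water left = (1−0.426)×467.93 = 268.59; final concentrate = 1167.4 kg/h.
glycerol fraction = 898.8/1167.4 = 0.770.

0.770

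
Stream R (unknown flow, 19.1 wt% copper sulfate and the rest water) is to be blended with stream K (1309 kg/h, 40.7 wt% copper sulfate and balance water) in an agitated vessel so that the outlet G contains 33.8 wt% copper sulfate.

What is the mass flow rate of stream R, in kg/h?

Let R be the unknown flow. Total out = 1309 + R.
copper sulfate balance: 532.76 + 0.191·R = 0.338·(1309 + R)
(0.191 − 0.338)·R = 0.338×1309 − 532.76 = -90.321
R = -90.321 / -0.147 = 614.43 kg/h

614.4 kg/h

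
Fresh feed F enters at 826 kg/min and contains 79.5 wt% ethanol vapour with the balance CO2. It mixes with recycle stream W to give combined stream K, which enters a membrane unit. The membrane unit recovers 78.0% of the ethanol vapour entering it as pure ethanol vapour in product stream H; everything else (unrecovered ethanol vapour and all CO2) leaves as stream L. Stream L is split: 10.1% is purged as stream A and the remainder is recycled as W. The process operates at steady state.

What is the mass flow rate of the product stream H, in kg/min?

638.5 kg/min

ethanol vapour in K: m_A = 826×0.795 + (1−0.101)·(1−0.780)·m_A, so m_A = 656.67/0.8022 = 818.57 kg/min.
Product H = 0.780×818.57 = 638.48 kg/min.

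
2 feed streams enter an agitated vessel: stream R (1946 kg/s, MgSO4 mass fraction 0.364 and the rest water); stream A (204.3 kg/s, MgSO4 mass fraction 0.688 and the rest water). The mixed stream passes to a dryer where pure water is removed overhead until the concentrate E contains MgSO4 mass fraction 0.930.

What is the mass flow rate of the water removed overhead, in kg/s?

1238 kg/s

MgSO4 entering = 1946×0.364 + 204.3×0.688 = 848.9 kg/s.
All MgSO4 reports to E, so E = 848.9/0.930 = 912.8 kg/s.
Total feed = 2150.3 kg/s; overhead = 2150.3 − 912.8 = 1237.5 kg/s.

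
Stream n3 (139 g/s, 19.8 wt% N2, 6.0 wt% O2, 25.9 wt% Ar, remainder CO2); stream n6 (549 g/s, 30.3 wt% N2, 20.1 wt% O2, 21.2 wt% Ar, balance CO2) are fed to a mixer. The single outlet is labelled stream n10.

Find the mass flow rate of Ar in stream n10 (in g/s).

Ar out = Ar in = 139×0.259 + 549×0.212 = 152.39 g/s.

152.4 g/s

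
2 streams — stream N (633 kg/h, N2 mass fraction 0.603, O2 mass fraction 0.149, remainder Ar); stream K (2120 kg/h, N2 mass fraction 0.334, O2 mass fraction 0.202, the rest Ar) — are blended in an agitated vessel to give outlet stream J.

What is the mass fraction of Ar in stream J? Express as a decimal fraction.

0.414

Total flow out = 633 + 2120 = 2753 kg/h.
Ar in = 633×0.248 + 2120×0.464 = 1140.7 kg/h.
Ar mass fraction in J = 1140.7/2753 = 0.414.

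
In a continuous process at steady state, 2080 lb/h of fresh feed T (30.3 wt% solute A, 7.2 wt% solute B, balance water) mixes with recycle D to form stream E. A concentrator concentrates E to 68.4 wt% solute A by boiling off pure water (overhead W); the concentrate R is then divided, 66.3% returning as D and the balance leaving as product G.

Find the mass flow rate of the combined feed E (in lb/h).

Overall solute A balance (none leaves overhead): solute A in fresh feed = solute A in product, i.e. 2080×0.303 = (1−0.663)·R·0.684.
R = 630.24/(0.684×0.337) = 2734.1 lb/h.
Recycle D = 0.663×2734.1 = 1812.7 lb/h.
Combined feed E = 2080 + 1812.7 = 3892.7 lb/h.

3893 lb/h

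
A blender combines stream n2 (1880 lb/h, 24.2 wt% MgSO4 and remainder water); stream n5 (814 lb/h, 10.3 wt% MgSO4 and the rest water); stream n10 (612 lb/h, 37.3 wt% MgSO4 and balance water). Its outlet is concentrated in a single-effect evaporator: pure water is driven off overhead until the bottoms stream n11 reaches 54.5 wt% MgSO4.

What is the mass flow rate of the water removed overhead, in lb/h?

1899 lb/h

MgSO4 entering = 1880×0.242 + 814×0.103 + 612×0.373 = 767.08 lb/h.
All MgSO4 reports to n11, so n11 = 767.08/0.545 = 1407.5 lb/h.
Total feed = 3306 lb/h; overhead = 3306 − 1407.5 = 1898.5 lb/h.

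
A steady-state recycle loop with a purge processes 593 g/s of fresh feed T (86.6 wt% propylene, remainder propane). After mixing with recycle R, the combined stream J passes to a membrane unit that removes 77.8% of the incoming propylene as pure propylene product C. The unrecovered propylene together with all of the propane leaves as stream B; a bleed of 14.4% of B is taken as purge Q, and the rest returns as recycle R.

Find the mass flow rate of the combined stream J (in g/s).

1186 g/s

propane enters only via T and leaves only via the purge: 593×0.134 = 0.144×(propane in B), and the membrane unit passes all propane, so propane in J = propane in B = 551.82 g/s.
propylene in J: m_A = 593×0.866 + (1−0.144)·(1−0.778)·m_A, so m_A = 513.54/0.8100 = 634.02 g/s.
J = 634.02 + 551.82 = 1185.8 g/s.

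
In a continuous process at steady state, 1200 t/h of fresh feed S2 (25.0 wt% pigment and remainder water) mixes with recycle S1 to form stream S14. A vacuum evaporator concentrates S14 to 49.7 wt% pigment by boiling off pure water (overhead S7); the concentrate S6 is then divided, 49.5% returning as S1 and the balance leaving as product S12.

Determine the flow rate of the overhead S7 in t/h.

596.4 t/h

Overall pigment balance (none leaves overhead): pigment in fresh feed = pigment in product, i.e. 1200×0.250 = (1−0.495)·S6·0.497.
S6 = 300/(0.497×0.505) = 1195.3 t/h.
Recycle S1 = 0.495×1195.3 = 591.67 t/h.
Combined feed S14 = 1200 + 591.67 = 1791.7 t/h.
Overhead S7 = S14 − S6 = 1791.7 − 1195.3 = 596.38 t/h.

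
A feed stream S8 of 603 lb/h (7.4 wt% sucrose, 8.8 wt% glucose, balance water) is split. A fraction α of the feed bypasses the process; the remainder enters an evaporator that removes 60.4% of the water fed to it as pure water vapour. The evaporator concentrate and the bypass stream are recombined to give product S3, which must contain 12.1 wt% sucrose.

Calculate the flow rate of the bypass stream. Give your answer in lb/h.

All 603×0.074 = 44.622 lb/h of sucrose reaches S3, so S3 = 44.622/0.121 = 368.78 lb/h and vapour = 234.22 lb/h.
The evaporator receives (1−α)·603 of feed at 0.838 water and removes 0.604 of that water:
0.604×0.838×(1−α)×603 = 234.22
(1−α) = 234.22/305.21 = 0.7674;  α = 0.2326.
Bypass flow = 0.2326×603 = 140.25 lb/h.

140.2 lb/h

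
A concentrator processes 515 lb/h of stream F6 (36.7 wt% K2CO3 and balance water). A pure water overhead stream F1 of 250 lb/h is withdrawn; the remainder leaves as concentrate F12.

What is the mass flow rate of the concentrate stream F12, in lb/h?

265 lb/h

Concentrate = 515 − 250 = 265 lb/h.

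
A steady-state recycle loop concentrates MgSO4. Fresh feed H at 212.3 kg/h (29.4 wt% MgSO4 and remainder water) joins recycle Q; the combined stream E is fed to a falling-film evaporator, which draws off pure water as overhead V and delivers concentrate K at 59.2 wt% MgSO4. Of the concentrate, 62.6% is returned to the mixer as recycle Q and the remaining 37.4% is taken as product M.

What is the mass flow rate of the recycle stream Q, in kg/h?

176.5 kg/h

Overall MgSO4 balance (none leaves overhead): MgSO4 in fresh feed = MgSO4 in product, i.e. 212.3×0.294 = (1−0.626)·K·0.592.
K = 62.416/(0.592×0.374) = 281.91 kg/h.
Recycle Q = 0.626×281.91 = 176.47 kg/h.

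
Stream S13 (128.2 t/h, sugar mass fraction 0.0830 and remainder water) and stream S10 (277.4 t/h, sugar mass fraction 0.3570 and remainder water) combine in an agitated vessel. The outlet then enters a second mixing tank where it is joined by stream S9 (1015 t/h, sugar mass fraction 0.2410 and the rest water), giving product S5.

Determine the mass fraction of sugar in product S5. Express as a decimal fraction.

Overall, product flow = 1420.6 t/h.
sugar in = 128.2×0.083 + 277.4×0.357 + 1015×0.241 = 354.29 t/h.
sugar fraction in S5 = 0.2494.

0.2494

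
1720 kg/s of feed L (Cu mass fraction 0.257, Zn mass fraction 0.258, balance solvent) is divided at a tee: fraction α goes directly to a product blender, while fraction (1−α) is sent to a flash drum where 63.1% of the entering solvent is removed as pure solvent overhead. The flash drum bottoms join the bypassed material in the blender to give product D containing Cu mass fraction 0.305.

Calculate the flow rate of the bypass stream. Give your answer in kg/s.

All 1720×0.257 = 442.04 kg/s of Cu reaches D, so D = 442.04/0.305 = 1449.3 kg/s and vapour = 270.69 kg/s.
The evaporator receives (1−α)·1720 of feed at 0.485 solvent and removes 0.631 of that solvent:
0.631×0.485×(1−α)×1720 = 270.69
(1−α) = 270.69/526.38 = 0.5142;  α = 0.4858.
Bypass flow = 0.4858×1720 = 835.5 kg/s.

835.5 kg/s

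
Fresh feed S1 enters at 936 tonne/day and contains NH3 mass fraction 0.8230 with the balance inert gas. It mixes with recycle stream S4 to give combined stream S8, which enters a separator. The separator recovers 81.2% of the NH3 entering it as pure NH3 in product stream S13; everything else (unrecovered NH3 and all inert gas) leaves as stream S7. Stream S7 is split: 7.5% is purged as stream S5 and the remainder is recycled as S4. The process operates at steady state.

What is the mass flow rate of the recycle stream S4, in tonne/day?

inert gas enters only via S1 and leaves only via the purge: 936×0.177 = 0.075×(inert gas in S7), and the separator passes all inert gas, so inert gas in S8 = inert gas in S7 = 2209 tonne/day.
NH3 in S8: m_A = 936×0.823 + (1−0.075)·(1−0.812)·m_A, so m_A = 770.33/0.8261 = 932.49 tonne/day.
S7 = (1−0.812)×932.49 + 2209 = 2384.3 tonne/day.
Recycle S4 = (1−0.075)×2384.3 = 2205.4 tonne/day.

2205 tonne/day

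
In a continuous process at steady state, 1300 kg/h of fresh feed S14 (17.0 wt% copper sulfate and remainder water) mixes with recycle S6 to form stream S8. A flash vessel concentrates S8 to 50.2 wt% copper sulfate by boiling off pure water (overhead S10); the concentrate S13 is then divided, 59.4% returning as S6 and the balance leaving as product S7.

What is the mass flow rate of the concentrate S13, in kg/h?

Overall copper sulfate balance (none leaves overhead): copper sulfate in fresh feed = copper sulfate in product, i.e. 1300×0.170 = (1−0.594)·S13·0.502.
S13 = 221/(0.502×0.406) = 1084.3 kg/h.

1084 kg/h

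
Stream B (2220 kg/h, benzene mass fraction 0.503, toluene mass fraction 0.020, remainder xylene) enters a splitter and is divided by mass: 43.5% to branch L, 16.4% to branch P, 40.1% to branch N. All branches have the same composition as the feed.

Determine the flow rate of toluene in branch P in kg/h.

Branch P total = 0.164×2220 = 364.08 kg/h.
toluene in P = 0.020×364.08 = 7.2816 kg/h.

7.282 kg/h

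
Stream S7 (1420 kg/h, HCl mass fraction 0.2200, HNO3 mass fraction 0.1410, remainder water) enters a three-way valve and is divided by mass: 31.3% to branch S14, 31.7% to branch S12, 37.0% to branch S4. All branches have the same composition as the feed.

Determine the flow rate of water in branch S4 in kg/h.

Branch S4 total = 0.370×1420 = 525.4 kg/h.
water in S4 = 0.639×525.4 = 335.73 kg/h.

335.7 kg/h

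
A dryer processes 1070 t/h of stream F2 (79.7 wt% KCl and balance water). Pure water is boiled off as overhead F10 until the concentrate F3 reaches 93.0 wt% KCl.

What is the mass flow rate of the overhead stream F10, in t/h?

KCl is conserved: 1070×0.797 = 852.79 t/h all reports to the concentrate.
Concentrate = 852.79/(target fraction) = 916.98 t/h.
Overhead = 1070 − 916.98 = 153.02 t/h.

153 t/h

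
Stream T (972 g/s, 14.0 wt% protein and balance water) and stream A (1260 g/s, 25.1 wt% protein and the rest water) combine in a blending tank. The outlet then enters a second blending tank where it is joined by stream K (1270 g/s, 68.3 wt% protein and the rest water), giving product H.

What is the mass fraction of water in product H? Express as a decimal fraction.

Overall, product flow = 3502 g/s.
water in = 972×0.860 + 1260×0.749 + 1270×0.317 = 2182.2 g/s.
water fraction in H = 0.623.

0.623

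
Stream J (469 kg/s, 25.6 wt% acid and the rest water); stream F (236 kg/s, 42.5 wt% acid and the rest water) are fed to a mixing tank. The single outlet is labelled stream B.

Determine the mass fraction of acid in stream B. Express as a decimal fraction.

0.313

Total flow out = 469 + 236 = 705 kg/s.
acid in = 469×0.256 + 236×0.425 = 220.36 kg/s.
acid mass fraction in B = 220.36/705 = 0.313.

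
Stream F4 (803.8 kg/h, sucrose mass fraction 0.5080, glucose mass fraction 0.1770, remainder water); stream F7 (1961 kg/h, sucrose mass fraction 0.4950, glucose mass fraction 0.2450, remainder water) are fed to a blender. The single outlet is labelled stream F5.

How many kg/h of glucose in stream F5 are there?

glucose out = glucose in = 803.8×0.177 + 1961×0.245 = 622.72 kg/h.

622.7 kg/h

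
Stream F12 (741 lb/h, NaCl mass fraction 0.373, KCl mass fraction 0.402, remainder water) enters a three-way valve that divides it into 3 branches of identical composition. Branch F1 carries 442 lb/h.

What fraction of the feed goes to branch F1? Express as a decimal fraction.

0.596

Fraction to F1 = 442/741 = 0.5965.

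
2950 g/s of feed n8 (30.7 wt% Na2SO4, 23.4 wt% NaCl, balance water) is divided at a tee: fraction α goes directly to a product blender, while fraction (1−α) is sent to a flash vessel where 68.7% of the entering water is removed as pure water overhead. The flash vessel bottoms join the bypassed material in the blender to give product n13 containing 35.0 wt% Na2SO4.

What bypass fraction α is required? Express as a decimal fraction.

All 2950×0.307 = 905.65 g/s of Na2SO4 reaches n13, so n13 = 905.65/0.350 = 2587.6 g/s and vapour = 362.43 g/s.
The evaporator receives (1−α)·2950 of feed at 0.459 water and removes 0.687 of that water:
0.687×0.459×(1−α)×2950 = 362.43
(1−α) = 362.43/930.23 = 0.3896;  α = 0.6104.

0.610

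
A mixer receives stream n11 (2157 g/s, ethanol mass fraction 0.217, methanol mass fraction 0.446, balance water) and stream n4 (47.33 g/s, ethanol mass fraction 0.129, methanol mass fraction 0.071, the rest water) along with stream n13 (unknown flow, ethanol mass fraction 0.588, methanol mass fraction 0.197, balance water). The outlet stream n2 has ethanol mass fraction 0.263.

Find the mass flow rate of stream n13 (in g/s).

324.8 g/s

Let n13 be the unknown flow. Total out = 2204.3 + n13.
ethanol balance: 474.17 + 0.588·n13 = 0.263·(2204.3 + n13)
(0.588 − 0.263)·n13 = 0.263×2204.3 − 474.17 = 105.56
n13 = 105.56 / 0.325 = 324.81 g/s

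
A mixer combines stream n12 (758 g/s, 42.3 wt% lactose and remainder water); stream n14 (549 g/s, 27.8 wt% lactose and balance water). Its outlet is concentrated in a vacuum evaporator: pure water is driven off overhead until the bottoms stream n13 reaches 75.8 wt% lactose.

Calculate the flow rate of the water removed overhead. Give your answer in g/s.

lactose entering = 758×0.423 + 549×0.278 = 473.26 g/s.
All lactose reports to n13, so n13 = 473.26/0.758 = 624.35 g/s.
Total feed = 1307 g/s; overhead = 1307 − 624.35 = 682.65 g/s.

682.7 g/s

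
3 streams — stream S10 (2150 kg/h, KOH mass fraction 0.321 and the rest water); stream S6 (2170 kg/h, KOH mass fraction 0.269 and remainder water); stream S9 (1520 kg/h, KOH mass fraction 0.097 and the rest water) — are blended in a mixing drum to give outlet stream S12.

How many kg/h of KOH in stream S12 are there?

1421 kg/h

KOH out = KOH in = 2150×0.321 + 2170×0.269 + 1520×0.097 = 1421.3 kg/h.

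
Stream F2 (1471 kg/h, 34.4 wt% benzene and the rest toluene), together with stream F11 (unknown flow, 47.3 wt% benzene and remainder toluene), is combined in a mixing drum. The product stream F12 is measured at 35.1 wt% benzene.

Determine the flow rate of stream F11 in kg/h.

Let F11 be the unknown flow. Total out = 1471 + F11.
benzene balance: 506.02 + 0.473·F11 = 0.351·(1471 + F11)
(0.473 − 0.351)·F11 = 0.351×1471 − 506.02 = 10.297
F11 = 10.297 / 0.122 = 84.402 kg/h

84.4 kg/h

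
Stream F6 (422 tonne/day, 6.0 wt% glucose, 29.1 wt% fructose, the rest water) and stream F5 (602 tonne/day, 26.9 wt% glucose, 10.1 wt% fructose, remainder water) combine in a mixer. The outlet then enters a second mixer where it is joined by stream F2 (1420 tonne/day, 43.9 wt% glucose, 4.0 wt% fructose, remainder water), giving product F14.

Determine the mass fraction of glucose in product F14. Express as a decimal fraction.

0.332

Overall, product flow = 2444 tonne/day.
glucose in = 422×0.060 + 602×0.269 + 1420×0.439 = 810.64 tonne/day.
glucose fraction in F14 = 0.332.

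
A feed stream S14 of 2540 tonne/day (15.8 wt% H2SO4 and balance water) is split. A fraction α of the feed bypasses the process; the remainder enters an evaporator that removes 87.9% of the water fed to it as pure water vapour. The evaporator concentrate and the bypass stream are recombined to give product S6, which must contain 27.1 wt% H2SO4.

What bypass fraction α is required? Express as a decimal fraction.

All 2540×0.158 = 401.32 tonne/day of H2SO4 reaches S6, so S6 = 401.32/0.271 = 1480.9 tonne/day and vapour = 1059.1 tonne/day.
The evaporator receives (1−α)·2540 of feed at 0.842 water and removes 0.879 of that water:
0.879×0.842×(1−α)×2540 = 1059.1
(1−α) = 1059.1/1879.9 = 0.5634;  α = 0.4366.

0.437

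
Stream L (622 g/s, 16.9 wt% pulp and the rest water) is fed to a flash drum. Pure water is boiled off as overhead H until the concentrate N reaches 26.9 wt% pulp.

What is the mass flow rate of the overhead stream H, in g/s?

231.2 g/s

pulp is conserved: 622×0.169 = 105.12 g/s all reports to the concentrate.
Concentrate = 105.12/(target fraction) = 390.77 g/s.
Overhead = 622 − 390.77 = 231.23 g/s.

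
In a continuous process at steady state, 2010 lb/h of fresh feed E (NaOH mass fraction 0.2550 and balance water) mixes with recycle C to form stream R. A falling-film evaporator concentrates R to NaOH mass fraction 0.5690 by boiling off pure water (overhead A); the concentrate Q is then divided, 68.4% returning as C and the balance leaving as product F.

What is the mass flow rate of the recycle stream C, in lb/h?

1950 lb/h

Overall NaOH balance (none leaves overhead): NaOH in fresh feed = NaOH in product, i.e. 2010×0.255 = (1−0.684)·Q·0.569.
Q = 512.55/(0.569×0.316) = 2850.6 lb/h.
Recycle C = 0.684×2850.6 = 1949.8 lb/h.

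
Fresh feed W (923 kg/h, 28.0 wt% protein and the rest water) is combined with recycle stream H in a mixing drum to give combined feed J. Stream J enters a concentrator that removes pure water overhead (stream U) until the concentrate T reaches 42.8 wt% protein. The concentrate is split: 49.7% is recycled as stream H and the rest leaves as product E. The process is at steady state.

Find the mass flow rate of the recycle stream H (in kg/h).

Overall protein balance (none leaves overhead): protein in fresh feed = protein in product, i.e. 923×0.280 = (1−0.497)·T·0.428.
T = 258.44/(0.428×0.503) = 1200.5 kg/h.
Recycle H = 0.497×1200.5 = 596.63 kg/h.

596.6 kg/h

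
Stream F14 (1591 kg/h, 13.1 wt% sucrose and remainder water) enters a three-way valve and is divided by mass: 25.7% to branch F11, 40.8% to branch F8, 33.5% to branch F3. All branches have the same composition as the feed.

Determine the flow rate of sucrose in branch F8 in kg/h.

Branch F8 total = 0.408×1591 = 649.13 kg/h.
sucrose in F8 = 0.131×649.13 = 85.036 kg/h.

85.04 kg/h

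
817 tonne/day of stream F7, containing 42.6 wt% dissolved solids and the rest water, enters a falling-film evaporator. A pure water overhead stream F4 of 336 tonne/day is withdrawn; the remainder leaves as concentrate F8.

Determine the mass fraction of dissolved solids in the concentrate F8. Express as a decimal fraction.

0.7236

dissolved solids is not removed: 817×0.426 = 348.04 tonne/day of dissolved solids enters F8.
Concentrate = 817 − 336 = 481 tonne/day.
Mass fraction = 348.04/481 = 0.7236.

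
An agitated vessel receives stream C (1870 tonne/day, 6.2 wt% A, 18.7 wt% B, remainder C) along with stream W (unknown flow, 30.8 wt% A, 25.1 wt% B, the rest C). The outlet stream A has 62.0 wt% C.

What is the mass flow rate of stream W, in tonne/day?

1369 tonne/day

Let W be the unknown flow. Total out = 1870 + W.
C balance: 1404.4 + 0.441·W = 0.620·(1870 + W)
(0.441 − 0.620)·W = 0.620×1870 − 1404.4 = -244.97
W = -244.97 / -0.179 = 1368.5 tonne/day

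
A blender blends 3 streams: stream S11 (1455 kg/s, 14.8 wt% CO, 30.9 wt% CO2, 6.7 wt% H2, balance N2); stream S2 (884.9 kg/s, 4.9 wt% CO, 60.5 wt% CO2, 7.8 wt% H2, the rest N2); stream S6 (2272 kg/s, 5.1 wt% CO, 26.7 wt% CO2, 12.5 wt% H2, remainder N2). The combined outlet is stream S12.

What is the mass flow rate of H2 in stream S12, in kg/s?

H2 out = H2 in = 1455×0.067 + 884.9×0.078 + 2272×0.125 = 450.51 kg/s.

450.5 kg/s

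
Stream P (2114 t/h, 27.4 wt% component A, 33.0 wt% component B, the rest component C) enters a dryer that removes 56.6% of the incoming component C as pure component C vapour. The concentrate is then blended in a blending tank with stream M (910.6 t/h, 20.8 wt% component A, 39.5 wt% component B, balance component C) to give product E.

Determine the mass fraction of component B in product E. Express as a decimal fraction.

0.415

Vapour removed = 0.566×0.396×2114 = 473.82 t/h; concentrate = 1640.2 t/h.
component B reaching the mixer = 697.62 (from concentrate) + 910.6×0.395 = 1057.3 t/h.
Product flow = 1640.2 + 910.6 = 2550.8 t/h; component B fraction = 0.415.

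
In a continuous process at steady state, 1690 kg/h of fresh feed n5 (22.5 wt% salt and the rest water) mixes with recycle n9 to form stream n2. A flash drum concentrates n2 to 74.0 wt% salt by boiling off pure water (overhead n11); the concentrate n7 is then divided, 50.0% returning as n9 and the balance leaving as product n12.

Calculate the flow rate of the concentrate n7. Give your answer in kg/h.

1028 kg/h

Overall salt balance (none leaves overhead): salt in fresh feed = salt in product, i.e. 1690×0.225 = (1−0.500)·n7·0.740.
n7 = 380.25/(0.740×0.500) = 1027.7 kg/h.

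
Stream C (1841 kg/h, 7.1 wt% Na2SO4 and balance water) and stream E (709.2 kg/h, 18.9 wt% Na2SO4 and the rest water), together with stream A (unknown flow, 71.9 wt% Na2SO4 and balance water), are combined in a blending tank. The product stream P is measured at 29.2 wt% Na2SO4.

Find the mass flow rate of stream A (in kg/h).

Let A be the unknown flow. Total out = 2550.2 + A.
Na2SO4 balance: 264.75 + 0.719·A = 0.292·(2550.2 + A)
(0.719 − 0.292)·A = 0.292×2550.2 − 264.75 = 479.91
A = 479.91 / 0.427 = 1123.9 kg/h

1124 kg/h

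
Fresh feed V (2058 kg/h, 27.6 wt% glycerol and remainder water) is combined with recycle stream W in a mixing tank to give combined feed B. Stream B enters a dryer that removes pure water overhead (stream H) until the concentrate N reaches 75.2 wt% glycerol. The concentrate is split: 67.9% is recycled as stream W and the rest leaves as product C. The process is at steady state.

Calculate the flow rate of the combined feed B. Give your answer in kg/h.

Overall glycerol balance (none leaves overhead): glycerol in fresh feed = glycerol in product, i.e. 2058×0.276 = (1−0.679)·N·0.752.
N = 568.01/(0.752×0.321) = 2353.1 kg/h.
Recycle W = 0.679×2353.1 = 1597.7 kg/h.
Combined feed B = 2058 + 1597.7 = 3655.7 kg/h.

3656 kg/h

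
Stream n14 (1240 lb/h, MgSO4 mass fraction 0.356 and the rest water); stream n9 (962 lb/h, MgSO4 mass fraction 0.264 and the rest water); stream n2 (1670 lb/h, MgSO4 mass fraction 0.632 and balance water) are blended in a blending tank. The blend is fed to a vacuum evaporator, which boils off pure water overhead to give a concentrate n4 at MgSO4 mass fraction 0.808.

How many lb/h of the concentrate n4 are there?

2167 lb/h

MgSO4 entering = 1240×0.356 + 962×0.264 + 1670×0.632 = 1750.8 lb/h.
All MgSO4 reports to n4, so n4 = 1750.8/0.808 = 2166.9 lb/h.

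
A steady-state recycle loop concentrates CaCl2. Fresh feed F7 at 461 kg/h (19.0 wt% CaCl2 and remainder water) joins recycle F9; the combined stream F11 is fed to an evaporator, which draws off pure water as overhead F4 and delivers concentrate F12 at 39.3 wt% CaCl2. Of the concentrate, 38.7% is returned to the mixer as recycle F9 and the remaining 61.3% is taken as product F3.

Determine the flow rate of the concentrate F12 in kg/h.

363.6 kg/h

Overall CaCl2 balance (none leaves overhead): CaCl2 in fresh feed = CaCl2 in product, i.e. 461×0.190 = (1−0.387)·F12·0.393.
F12 = 87.59/(0.393×0.613) = 363.58 kg/h.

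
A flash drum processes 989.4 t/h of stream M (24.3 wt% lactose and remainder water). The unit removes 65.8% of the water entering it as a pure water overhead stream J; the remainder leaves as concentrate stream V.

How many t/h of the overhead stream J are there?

water entering = 989.4×0.757 = 748.98 t/h; overhead removed = 0.658×748.98 = 492.83 t/h.

492.8 t/h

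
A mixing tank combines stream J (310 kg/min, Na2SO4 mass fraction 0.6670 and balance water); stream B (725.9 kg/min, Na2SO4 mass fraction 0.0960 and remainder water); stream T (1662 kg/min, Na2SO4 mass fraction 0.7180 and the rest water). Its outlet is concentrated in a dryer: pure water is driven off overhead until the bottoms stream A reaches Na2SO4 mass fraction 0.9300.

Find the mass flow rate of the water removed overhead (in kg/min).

Na2SO4 entering = 310×0.667 + 725.9×0.096 + 1662×0.718 = 1469.8 kg/min.
All Na2SO4 reports to A, so A = 1469.8/0.930 = 1580.4 kg/min.
Total feed = 2697.9 kg/min; overhead = 2697.9 − 1580.4 = 1117.5 kg/min.

1117 kg/min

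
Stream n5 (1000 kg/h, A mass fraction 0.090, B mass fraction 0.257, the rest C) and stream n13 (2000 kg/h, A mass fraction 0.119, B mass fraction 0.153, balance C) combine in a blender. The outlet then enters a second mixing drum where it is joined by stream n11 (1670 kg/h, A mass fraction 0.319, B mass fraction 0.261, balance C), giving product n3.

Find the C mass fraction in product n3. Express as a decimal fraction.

0.602

Overall, product flow = 4670 kg/h.
C in = 1000×0.653 + 2000×0.728 + 1670×0.420 = 2810.4 kg/h.
C fraction in n3 = 0.602.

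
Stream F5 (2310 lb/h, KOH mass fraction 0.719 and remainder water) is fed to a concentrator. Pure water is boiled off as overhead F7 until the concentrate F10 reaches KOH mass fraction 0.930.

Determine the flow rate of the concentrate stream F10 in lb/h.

1786 lb/h

KOH is conserved: 2310×0.719 = 1660.9 lb/h all reports to the concentrate.
Concentrate = 1660.9/(target fraction) = 1785.9 lb/h.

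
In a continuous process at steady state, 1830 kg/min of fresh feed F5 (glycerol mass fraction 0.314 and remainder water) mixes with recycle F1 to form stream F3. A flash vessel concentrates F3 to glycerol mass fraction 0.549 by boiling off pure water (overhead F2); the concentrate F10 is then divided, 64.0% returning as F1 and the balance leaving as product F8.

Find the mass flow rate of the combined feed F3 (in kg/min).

3691 kg/min

Overall glycerol balance (none leaves overhead): glycerol in fresh feed = glycerol in product, i.e. 1830×0.314 = (1−0.640)·F10·0.549.
F10 = 574.62/(0.549×0.360) = 2907.4 kg/min.
Recycle F1 = 0.640×2907.4 = 1860.7 kg/min.
Combined feed F3 = 1830 + 1860.7 = 3690.7 kg/min.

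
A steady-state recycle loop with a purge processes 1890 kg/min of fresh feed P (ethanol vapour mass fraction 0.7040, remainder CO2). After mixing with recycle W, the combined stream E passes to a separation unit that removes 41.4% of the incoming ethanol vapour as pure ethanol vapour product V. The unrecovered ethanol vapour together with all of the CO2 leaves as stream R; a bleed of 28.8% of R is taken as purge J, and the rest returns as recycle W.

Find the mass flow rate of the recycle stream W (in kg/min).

CO2 enters only via P and leaves only via the purge: 1890×0.296 = 0.288×(CO2 in R), and the separation unit passes all CO2, so CO2 in E = CO2 in R = 1942.5 kg/min.
ethanol vapour in E: m_A = 1890×0.704 + (1−0.288)·(1−0.414)·m_A, so m_A = 1330.6/0.5828 = 2283.2 kg/min.
R = (1−0.414)×2283.2 + 1942.5 = 3280.4 kg/min.
Recycle W = (1−0.288)×3280.4 = 2335.7 kg/min.

2336 kg/min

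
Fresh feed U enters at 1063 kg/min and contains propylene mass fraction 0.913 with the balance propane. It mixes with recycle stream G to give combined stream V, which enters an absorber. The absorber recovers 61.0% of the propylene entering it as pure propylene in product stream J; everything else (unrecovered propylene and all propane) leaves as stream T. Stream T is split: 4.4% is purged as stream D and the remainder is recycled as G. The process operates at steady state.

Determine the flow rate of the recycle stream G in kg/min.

2586 kg/min

propane enters only via U and leaves only via the purge: 1063×0.087 = 0.044×(propane in T), and the absorber passes all propane, so propane in V = propane in T = 2101.8 kg/min.
propylene in V: m_A = 1063×0.913 + (1−0.044)·(1−0.610)·m_A, so m_A = 970.52/0.6272 = 1547.5 kg/min.
T = (1−0.610)×1547.5 + 2101.8 = 2705.4 kg/min.
Recycle G = (1−0.044)×2705.4 = 2586.3 kg/min.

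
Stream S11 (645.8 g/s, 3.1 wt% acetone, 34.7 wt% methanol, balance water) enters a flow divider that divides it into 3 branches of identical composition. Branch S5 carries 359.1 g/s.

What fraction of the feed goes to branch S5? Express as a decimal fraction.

Fraction to S5 = 359.1/645.8 = 0.5561.

0.556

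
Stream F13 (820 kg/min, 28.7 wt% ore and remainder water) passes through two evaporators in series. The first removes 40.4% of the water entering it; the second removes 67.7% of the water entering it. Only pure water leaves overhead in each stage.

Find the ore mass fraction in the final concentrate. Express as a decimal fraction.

0.676

water in feed = 820×0.713 = 584.66 kg/min.
After stage 1: water left = (1−0.404)×584.66 = 348.46; stream total = 583.8 kg/min.
After stage 2: water left = (1−0.677)×348.46 = 112.55; final concentrate = 347.89 kg/min.
ore fraction = 235.34/347.89 = 0.676.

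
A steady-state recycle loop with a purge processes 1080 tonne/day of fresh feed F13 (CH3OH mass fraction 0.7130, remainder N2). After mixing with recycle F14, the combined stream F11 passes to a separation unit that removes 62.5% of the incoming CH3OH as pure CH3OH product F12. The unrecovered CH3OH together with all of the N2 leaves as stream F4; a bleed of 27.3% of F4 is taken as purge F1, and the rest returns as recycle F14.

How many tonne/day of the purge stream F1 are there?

N2 enters only via F13 and leaves only via the purge: 1080×0.287 = 0.273×(N2 in F4), and the separation unit passes all N2, so N2 in F11 = N2 in F4 = 1135.4 tonne/day.
CH3OH in F11: m_A = 1080×0.713 + (1−0.273)·(1−0.625)·m_A, so m_A = 770.04/0.7274 = 1058.7 tonne/day.
F4 = (1−0.625)×1058.7 + 1135.4 = 1532.4 tonne/day.
Purge F1 = 0.273×1532.4 = 418.34 tonne/day.

418.3 tonne/day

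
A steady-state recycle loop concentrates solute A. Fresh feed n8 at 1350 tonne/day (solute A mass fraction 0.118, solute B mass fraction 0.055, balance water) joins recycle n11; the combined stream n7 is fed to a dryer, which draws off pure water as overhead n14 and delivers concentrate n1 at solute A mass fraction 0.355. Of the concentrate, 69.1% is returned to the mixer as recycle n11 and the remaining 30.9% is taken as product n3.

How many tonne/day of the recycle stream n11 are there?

Overall solute A balance (none leaves overhead): solute A in fresh feed = solute A in product, i.e. 1350×0.118 = (1−0.691)·n1·0.355.
n1 = 159.3/(0.355×0.309) = 1452.2 tonne/day.
Recycle n11 = 0.691×1452.2 = 1003.5 tonne/day.

1003 tonne/day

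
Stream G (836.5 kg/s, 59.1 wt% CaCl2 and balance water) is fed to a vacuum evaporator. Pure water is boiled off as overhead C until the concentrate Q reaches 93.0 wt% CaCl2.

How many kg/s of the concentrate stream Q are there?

CaCl2 is conserved: 836.5×0.591 = 494.37 kg/s all reports to the concentrate.
Concentrate = 494.37/(target fraction) = 531.58 kg/s.

531.6 kg/s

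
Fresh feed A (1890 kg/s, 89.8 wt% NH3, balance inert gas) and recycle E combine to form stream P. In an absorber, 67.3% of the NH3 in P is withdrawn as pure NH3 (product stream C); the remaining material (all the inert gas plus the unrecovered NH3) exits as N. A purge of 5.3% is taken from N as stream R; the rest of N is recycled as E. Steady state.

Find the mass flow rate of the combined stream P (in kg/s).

6096 kg/s

inert gas enters only via A and leaves only via the purge: 1890×0.102 = 0.053×(inert gas in N), and the absorber passes all inert gas, so inert gas in P = inert gas in N = 3637.4 kg/s.
NH3 in P: m_A = 1890×0.898 + (1−0.053)·(1−0.673)·m_A, so m_A = 1697.2/0.6903 = 2458.6 kg/s.
P = 2458.6 + 3637.4 = 6095.9 kg/s.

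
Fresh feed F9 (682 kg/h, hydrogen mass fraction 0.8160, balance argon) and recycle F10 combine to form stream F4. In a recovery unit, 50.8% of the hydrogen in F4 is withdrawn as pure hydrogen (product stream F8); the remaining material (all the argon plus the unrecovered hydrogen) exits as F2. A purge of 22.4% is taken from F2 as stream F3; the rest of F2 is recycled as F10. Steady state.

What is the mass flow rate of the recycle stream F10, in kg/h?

778.4 kg/h

argon enters only via F9 and leaves only via the purge: 682×0.184 = 0.224×(argon in F2), and the recovery unit passes all argon, so argon in F4 = argon in F2 = 560.21 kg/h.
hydrogen in F4: m_A = 682×0.816 + (1−0.224)·(1−0.508)·m_A, so m_A = 556.51/0.6182 = 900.2 kg/h.
F2 = (1−0.508)×900.2 + 560.21 = 1003.1 kg/h.
Recycle F10 = (1−0.224)×1003.1 = 778.42 kg/h.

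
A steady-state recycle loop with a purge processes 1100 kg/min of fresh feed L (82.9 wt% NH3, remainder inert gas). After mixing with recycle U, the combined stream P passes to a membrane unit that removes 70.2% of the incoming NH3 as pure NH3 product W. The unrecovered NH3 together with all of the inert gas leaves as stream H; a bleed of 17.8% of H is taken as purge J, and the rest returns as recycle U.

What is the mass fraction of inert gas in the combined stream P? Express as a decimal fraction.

inert gas enters only via L and leaves only via the purge: 1100×0.171 = 0.178×(inert gas in H), and the membrane unit passes all inert gas, so inert gas in P = inert gas in H = 1056.7 kg/min.
NH3 in P: m_A = 1100×0.829 + (1−0.178)·(1−0.702)·m_A, so m_A = 911.9/0.7550 = 1207.7 kg/min.
P = 1207.7 + 1056.7 = 2264.5 kg/min.
inert gas fraction in P = 1056.7/2264.5 = 0.467.

0.467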